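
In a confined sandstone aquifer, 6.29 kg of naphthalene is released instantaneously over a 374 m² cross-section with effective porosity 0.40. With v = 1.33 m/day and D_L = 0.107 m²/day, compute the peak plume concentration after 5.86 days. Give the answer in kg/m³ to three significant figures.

0.0150 kg/m³

The peak of an instantaneous 1D plume sits at x = vt; there the Gaussian factor is 1 and C_max = M/(n_e·A·√(4πDt)), where n_e·A is the pore area the mass is dissolved in.
√(4πDt) = √(4π × 0.107 × 5.86) = 2.807 m, so C_max = 6.29/(0.40 × 374 × 2.807) = 0.0150 kg/m³.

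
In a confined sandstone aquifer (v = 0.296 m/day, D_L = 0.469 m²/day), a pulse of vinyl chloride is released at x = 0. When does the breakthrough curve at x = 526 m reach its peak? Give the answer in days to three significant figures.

1770 days

For the 1D instantaneous-source solution, setting ∂C/∂t = 0 at fixed x gives v²t² + 2Dt − x² = 0, so t = (√(D² + v²x²) − D)/v².
√(D² + v²x²) = √(0.469² + 0.296² × 526²) = 155.7; v² = 0.087616.
t = (155.7 − 0.469)/0.087616 = 1770 days (vs. the pure-advection estimate x/v = 1780 d).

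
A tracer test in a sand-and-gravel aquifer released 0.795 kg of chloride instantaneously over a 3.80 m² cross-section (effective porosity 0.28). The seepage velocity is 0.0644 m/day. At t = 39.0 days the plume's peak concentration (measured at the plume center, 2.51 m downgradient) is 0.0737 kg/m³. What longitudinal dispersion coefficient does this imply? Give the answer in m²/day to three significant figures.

0.210 m²/day

At the plume center C_max = M/(n_e·A·√(4πDt)), so D = M²/(4πt·(n_e·A·C_max)²).
n_e·A·C_max = 0.28 × 3.80 × 0.0737 = 0.07842 kg/m.
D = 0.795²/(4π × 39.0 × 0.07842²) = 0.210 m²/day.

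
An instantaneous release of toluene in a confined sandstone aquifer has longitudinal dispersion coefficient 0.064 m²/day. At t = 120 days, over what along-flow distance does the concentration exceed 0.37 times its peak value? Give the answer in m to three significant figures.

The plume is Gaussian with σ = √(2Dt) = √(2 × 0.064 × 120) = 3.919 m.
C/C_peak = exp(−Δx²/(2σ²)) = 0.37 ⇒ Δx = σ·√(−2 ln 0.37) = 3.919 × 1.410 = 5.526 m.
Width = 2Δx = 11.1 m.

11.1 m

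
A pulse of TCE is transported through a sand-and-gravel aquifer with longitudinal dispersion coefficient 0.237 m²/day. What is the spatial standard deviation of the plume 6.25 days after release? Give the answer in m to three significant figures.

Dispersive spreading gives a Gaussian with σ² = 2Dt; advection only shifts the center.
σ = √(2 × 0.237 × 6.25) = 1.72 m.

1.72 m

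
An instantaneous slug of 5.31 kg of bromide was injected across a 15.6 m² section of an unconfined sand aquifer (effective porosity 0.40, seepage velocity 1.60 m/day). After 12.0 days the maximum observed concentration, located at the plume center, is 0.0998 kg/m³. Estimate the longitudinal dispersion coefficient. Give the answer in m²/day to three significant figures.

At the plume center C_max = M/(n_e·A·√(4πDt)), so D = M²/(4πt·(n_e·A·C_max)²).
n_e·A·C_max = 0.40 × 15.6 × 0.0998 = 0.6228 kg/m.
D = 5.31²/(4π × 12.0 × 0.6228²) = 0.482 m²/day.

0.482 m²/day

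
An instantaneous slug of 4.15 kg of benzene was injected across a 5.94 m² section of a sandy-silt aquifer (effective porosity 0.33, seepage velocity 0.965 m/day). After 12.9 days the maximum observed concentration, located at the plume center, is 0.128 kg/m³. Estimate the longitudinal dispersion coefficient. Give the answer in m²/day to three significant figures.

At the plume center C_max = M/(n_e·A·√(4πDt)), so D = M²/(4πt·(n_e·A·C_max)²).
n_e·A·C_max = 0.33 × 5.94 × 0.128 = 0.2509 kg/m.
D = 4.15²/(4π × 12.9 × 0.2509²) = 1.69 m²/day.

1.69 m²/day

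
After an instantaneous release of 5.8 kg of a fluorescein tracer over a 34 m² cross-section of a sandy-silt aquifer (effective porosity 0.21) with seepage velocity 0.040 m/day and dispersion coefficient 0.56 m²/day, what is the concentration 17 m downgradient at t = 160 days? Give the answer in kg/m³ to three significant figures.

For an instantaneous plane source, C(x,t) = M/(n_e·A·√(4πDt)) · exp(−(x−vt)²/(4Dt)), with n_e·A the pore (flow) area.
Plume center vt = 0.040 × 160 = 6.4 m, so the well at 17 m is 10.6 m downgradient of the peak.
√(4πDt) = 33.56 m, giving peak height M/(n_e·A·√(4πDt)) = 5.8/(0.21 × 34 × 33.56) = 0.02421 kg/m³.
(x−vt)²/(4Dt) = (10.6)²/(4 × 0.56 × 160) = 0.3135; exp(−0.3135) = 0.7309.
C = 0.02421 × 0.7309 = 0.0177 kg/m³.

0.0177 kg/m³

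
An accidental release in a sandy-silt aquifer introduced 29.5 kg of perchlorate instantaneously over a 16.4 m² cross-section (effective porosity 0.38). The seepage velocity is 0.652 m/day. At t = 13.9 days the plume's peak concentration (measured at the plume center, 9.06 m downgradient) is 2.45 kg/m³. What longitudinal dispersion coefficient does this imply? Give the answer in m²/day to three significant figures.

At the plume center C_max = M/(n_e·A·√(4πDt)), so D = M²/(4πt·(n_e·A·C_max)²).
n_e·A·C_max = 0.38 × 16.4 × 2.45 = 15.27 kg/m.
D = 29.5²/(4π × 13.9 × 15.27²) = 0.0214 m²/day.

0.0214 m²/day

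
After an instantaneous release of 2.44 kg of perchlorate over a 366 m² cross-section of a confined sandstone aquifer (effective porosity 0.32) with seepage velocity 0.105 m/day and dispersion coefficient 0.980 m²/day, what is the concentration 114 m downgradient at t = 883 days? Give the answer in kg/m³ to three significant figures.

For an instantaneous plane source, C(x,t) = M/(n_e·A·√(4πDt)) · exp(−(x−vt)²/(4Dt)), with n_e·A the pore (flow) area.
Plume center vt = 0.105 × 883 = 92.715 m, so the well at 114 m is 21.285 m downgradient of the peak.
√(4πDt) = 104.3 m, giving peak height M/(n_e·A·√(4πDt)) = 2.44/(0.32 × 366 × 104.3) = 0.0001997 kg/m³.
(x−vt)²/(4Dt) = (21.285)²/(4 × 0.980 × 883) = 0.1309; exp(−0.1309) = 0.8773.
C = 0.0001997 × 0.8773 = 0.000175 kg/m³.

0.000175 kg/m³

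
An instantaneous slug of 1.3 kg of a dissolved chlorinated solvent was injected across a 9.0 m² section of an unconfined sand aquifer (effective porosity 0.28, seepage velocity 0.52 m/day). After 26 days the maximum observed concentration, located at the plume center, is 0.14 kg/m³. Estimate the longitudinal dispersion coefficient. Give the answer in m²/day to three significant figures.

At the plume center C_max = M/(n_e·A·√(4πDt)), so D = M²/(4πt·(n_e·A·C_max)²).
n_e·A·C_max = 0.28 × 9.0 × 0.14 = 0.3528 kg/m.
D = 1.3²/(4π × 26 × 0.3528²) = 0.0416 m²/day.

0.0416 m²/day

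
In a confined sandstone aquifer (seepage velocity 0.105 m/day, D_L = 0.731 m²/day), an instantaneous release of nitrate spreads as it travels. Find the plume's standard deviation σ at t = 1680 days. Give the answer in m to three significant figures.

Dispersive spreading gives a Gaussian with σ² = 2Dt; advection only shifts the center.
σ = √(2 × 0.731 × 1680) = 49.6 m.

49.6 m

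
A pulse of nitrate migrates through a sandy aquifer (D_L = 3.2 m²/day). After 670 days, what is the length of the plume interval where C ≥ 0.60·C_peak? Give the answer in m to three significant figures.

132 m

The plume is Gaussian with σ = √(2Dt) = √(2 × 3.2 × 670) = 65.48 m.
C/C_peak = exp(−Δx²/(2σ²)) = 0.60 ⇒ Δx = σ·√(−2 ln 0.60) = 65.48 × 1.011 = 66.20 m.
Width = 2Δx = 132 m.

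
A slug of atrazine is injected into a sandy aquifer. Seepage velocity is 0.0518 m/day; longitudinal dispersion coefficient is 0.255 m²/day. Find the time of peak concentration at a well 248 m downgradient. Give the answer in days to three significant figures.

4690 days

For the 1D instantaneous-source solution, setting ∂C/∂t = 0 at fixed x gives v²t² + 2Dt − x² = 0, so t = (√(D² + v²x²) − D)/v².
√(D² + v²x²) = √(0.255² + 0.0518² × 248²) = 12.85; v² = 0.00268324.
t = (12.85 − 0.255)/0.00268324 = 4690 days (vs. the pure-advection estimate x/v = 4790 d).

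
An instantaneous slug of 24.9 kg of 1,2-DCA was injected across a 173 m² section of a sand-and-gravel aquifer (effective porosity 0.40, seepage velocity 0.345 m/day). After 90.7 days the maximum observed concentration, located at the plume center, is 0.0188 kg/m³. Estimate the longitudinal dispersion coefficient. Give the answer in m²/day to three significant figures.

0.321 m²/day

At the plume center C_max = M/(n_e·A·√(4πDt)), so D = M²/(4πt·(n_e·A·C_max)²).
n_e·A·C_max = 0.40 × 173 × 0.0188 = 1.301 kg/m.
D = 24.9²/(4π × 90.7 × 1.301²) = 0.321 m²/day.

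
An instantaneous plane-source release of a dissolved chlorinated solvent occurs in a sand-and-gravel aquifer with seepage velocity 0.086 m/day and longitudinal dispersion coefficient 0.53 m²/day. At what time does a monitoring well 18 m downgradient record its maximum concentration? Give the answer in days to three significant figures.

150 days

For the 1D instantaneous-source solution, setting ∂C/∂t = 0 at fixed x gives v²t² + 2Dt − x² = 0, so t = (√(D² + v²x²) − D)/v².
√(D² + v²x²) = √(0.53² + 0.086² × 18²) = 1.636; v² = 0.007396.
t = (1.636 − 0.53)/0.007396 = 150 days (vs. the pure-advection estimate x/v = 209 d).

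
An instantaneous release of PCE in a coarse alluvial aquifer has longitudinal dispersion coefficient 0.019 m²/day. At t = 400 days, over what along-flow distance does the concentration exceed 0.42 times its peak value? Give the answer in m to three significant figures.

The plume is Gaussian with σ = √(2Dt) = √(2 × 0.019 × 400) = 3.899 m.
C/C_peak = exp(−Δx²/(2σ²)) = 0.42 ⇒ Δx = σ·√(−2 ln 0.42) = 3.899 × 1.317 = 5.135 m.
Width = 2Δx = 10.3 m.

10.3 m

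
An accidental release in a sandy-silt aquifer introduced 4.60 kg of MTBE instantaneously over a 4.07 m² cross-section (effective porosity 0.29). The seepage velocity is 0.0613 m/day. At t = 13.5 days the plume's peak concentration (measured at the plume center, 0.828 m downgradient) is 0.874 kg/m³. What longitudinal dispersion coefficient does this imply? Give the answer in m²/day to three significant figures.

At the plume center C_max = M/(n_e·A·√(4πDt)), so D = M²/(4πt·(n_e·A·C_max)²).
n_e·A·C_max = 0.29 × 4.07 × 0.874 = 1.032 kg/m.
D = 4.60²/(4π × 13.5 × 1.032²) = 0.117 m²/day.

0.117 m²/day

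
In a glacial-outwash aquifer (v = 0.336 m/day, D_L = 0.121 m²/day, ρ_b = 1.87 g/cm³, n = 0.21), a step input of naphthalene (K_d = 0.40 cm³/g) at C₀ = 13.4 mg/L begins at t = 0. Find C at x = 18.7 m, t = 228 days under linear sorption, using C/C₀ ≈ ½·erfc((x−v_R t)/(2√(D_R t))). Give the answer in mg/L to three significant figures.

Retardation factor R = 1 + ρ_b·K_d/n = 1 + 1.87 × 0.40/0.21 = 4.562.
Sorption retards both mechanisms: v_R = v/R = 0.07365 m/day, D_R = D/R = 0.02652 m²/day.
v_R·t = 0.07365 × 228 = 16.7922 m; 2√(D_R t) = 4.918 m; argument = (18.7 − 16.7922)/4.918 = 0.3879.
C = C₀ × ½·erfc(0.3879) = 13.4 × 0.2916 = 3.91 mg/L.

3.91 mg/L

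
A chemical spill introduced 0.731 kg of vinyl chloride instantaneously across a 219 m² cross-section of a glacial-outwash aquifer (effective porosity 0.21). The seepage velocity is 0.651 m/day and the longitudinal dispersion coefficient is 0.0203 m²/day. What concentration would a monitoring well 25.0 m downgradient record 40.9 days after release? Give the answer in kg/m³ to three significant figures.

0.00222 kg/m³

For an instantaneous plane source, C(x,t) = M/(n_e·A·√(4πDt)) · exp(−(x−vt)²/(4Dt)), with n_e·A the pore (flow) area.
Plume center vt = 0.651 × 40.9 = 26.6259 m, so the well at 25.0 m is 1.6259 m upgradient of the peak.
√(4πDt) = 3.230 m, giving peak height M/(n_e·A·√(4πDt)) = 0.731/(0.21 × 219 × 3.230) = 0.004921 kg/m³.
(x−vt)²/(4Dt) = (-1.6259)²/(4 × 0.0203 × 40.9) = 0.7960; exp(−0.7960) = 0.4511.
C = 0.004921 × 0.4511 = 0.00222 kg/m³.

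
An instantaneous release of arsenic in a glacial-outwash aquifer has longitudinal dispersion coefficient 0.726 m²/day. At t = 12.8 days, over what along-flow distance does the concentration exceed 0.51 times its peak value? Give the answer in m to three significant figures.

The plume is Gaussian with σ = √(2Dt) = √(2 × 0.726 × 12.8) = 4.311 m.
C/C_peak = exp(−Δx²/(2σ²)) = 0.51 ⇒ Δx = σ·√(−2 ln 0.51) = 4.311 × 1.160 = 5.001 m.
Width = 2Δx = 10.0 m.

10.0 m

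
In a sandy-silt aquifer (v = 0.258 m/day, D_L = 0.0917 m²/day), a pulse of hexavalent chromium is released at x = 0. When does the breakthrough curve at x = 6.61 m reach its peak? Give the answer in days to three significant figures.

24.3 days

For the 1D instantaneous-source solution, setting ∂C/∂t = 0 at fixed x gives v²t² + 2Dt − x² = 0, so t = (√(D² + v²x²) − D)/v².
√(D² + v²x²) = √(0.0917² + 0.258² × 6.61²) = 1.708; v² = 0.066564.
t = (1.708 − 0.0917)/0.066564 = 24.3 days (vs. the pure-advection estimate x/v = 25.6 d).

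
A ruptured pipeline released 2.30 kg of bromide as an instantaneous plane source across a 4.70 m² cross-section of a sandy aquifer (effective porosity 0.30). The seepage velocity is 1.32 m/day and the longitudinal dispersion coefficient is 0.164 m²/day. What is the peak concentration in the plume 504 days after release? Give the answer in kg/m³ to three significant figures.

0.0506 kg/m³

The peak of an instantaneous 1D plume sits at x = vt; there the Gaussian factor is 1 and C_max = M/(n_e·A·√(4πDt)), where n_e·A is the pore area the mass is dissolved in.
√(4πDt) = √(4π × 0.164 × 504) = 32.23 m, so C_max = 2.30/(0.30 × 4.70 × 32.23) = 0.0506 kg/m³.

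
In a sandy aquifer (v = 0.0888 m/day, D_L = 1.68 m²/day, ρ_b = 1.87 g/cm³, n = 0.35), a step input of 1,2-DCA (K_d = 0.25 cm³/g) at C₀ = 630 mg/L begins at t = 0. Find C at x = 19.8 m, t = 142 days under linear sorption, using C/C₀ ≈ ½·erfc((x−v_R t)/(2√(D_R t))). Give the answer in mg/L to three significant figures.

Retardation factor R = 1 + ρ_b·K_d/n = 1 + 1.87 × 0.25/0.35 = 2.336.
Sorption retards both mechanisms: v_R = v/R = 0.03801 m/day, D_R = D/R = 0.7192 m²/day.
v_R·t = 0.03801 × 142 = 5.39742 m; 2√(D_R t) = 20.21 m; argument = (19.8 − 5.39742)/20.21 = 0.7126.
C = C₀ × ½·erfc(0.7126) = 630 × 0.1568 = 98.8 mg/L.

98.8 mg/L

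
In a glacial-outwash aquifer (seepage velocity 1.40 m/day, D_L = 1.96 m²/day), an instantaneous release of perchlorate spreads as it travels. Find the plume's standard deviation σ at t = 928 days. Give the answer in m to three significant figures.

Dispersive spreading gives a Gaussian with σ² = 2Dt; advection only shifts the center.
σ = √(2 × 1.96 × 928) = 60.3 m.

60.3 m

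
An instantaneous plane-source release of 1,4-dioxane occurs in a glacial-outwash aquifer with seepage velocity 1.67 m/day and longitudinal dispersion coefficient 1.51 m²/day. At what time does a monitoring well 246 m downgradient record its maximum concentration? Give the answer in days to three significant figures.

147 days

For the 1D instantaneous-source solution, setting ∂C/∂t = 0 at fixed x gives v²t² + 2Dt − x² = 0, so t = (√(D² + v²x²) − D)/v².
√(D² + v²x²) = √(1.51² + 1.67² × 246²) = 410.8; v² = 2.7889.
t = (410.8 − 1.51)/2.7889 = 147 days (vs. the pure-advection estimate x/v = 147 d).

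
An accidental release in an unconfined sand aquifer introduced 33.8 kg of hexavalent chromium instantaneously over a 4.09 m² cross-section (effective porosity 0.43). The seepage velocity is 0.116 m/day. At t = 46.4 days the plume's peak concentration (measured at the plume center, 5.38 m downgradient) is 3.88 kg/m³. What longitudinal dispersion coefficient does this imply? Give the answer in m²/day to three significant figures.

At the plume center C_max = M/(n_e·A·√(4πDt)), so D = M²/(4πt·(n_e·A·C_max)²).
n_e·A·C_max = 0.43 × 4.09 × 3.88 = 6.824 kg/m.
D = 33.8²/(4π × 46.4 × 6.824²) = 0.0421 m²/day.

0.0421 m²/day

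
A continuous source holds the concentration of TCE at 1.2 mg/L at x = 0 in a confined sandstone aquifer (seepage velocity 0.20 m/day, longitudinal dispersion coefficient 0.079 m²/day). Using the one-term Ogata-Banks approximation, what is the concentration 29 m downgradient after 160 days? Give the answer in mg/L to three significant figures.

For a continuous step input, C/C₀ ≈ ½·erfc((x−vt)/(2√(Dt))).
vt = 0.20 × 160 = 32 m and 2√(Dt) = 2√(0.079 × 160) = 7.111 m.
Argument (x−vt)/(2√(Dt)) = (29 − 32)/7.111 = -0.4219; ½·erfc(-0.4219) = 0.7246.
C = 1.2 × 0.7246 = 0.870 mg/L.

0.870 mg/L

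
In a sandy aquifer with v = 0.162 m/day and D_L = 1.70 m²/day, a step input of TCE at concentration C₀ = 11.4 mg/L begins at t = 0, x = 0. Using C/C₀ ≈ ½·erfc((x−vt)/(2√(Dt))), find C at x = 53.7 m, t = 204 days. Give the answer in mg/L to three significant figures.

For a continuous step input, C/C₀ ≈ ½·erfc((x−vt)/(2√(Dt))).
vt = 0.162 × 204 = 33.048 m and 2√(Dt) = 2√(1.70 × 204) = 37.25 m.
Argument (x−vt)/(2√(Dt)) = (53.7 − 33.048)/37.25 = 0.5544; ½·erfc(0.5544) = 0.2165.
C = 11.4 × 0.2165 = 2.47 mg/L.

2.47 mg/L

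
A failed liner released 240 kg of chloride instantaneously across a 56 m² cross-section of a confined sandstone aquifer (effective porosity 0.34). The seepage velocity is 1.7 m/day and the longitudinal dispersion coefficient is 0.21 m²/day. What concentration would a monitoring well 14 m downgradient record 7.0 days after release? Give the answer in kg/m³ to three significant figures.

1.39 kg/m³

For an instantaneous plane source, C(x,t) = M/(n_e·A·√(4πDt)) · exp(−(x−vt)²/(4Dt)), with n_e·A the pore (flow) area.
Plume center vt = 1.7 × 7.0 = 11.9 m, so the well at 14 m is 2.1 m downgradient of the peak.
√(4πDt) = 4.298 m, giving peak height M/(n_e·A·√(4πDt)) = 240/(0.34 × 56 × 4.298) = 2.933 kg/m³.
(x−vt)²/(4Dt) = (2.1)²/(4 × 0.21 × 7.0) = 0.7500; exp(−0.7500) = 0.4724.
C = 2.933 × 0.4724 = 1.39 kg/m³.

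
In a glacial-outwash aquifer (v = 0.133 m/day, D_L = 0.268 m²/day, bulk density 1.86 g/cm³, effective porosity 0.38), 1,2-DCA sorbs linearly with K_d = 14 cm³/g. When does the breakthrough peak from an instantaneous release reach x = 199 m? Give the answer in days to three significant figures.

103000 days

Retardation factor R = 1 + ρ_b·K_d/n = 1 + 1.86 × 14/0.38 = 69.53.
Sorption retards both mechanisms: v_R = v/R = 0.001913 m/day, D_R = D/R = 0.003854 m²/day.
Peak time from v_R²t² + 2D_R t − x² = 0: t = (√(D_R² + v_R²x²) − D_R)/v_R².
√(D_R² + v_R²x²) = √(0.003854² + 0.001913² × 199²) = 0.3807; v_R² = 3.660e-06.
t = (0.3807 − 0.003854)/3.660e-06 = 103000 days.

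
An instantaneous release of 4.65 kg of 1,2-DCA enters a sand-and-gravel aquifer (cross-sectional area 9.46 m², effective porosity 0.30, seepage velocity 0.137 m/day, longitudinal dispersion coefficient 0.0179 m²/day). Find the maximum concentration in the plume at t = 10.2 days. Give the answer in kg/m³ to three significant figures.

1.08 kg/m³

The peak of an instantaneous 1D plume sits at x = vt; there the Gaussian factor is 1 and C_max = M/(n_e·A·√(4πDt)), where n_e·A is the pore area the mass is dissolved in.
√(4πDt) = √(4π × 0.0179 × 10.2) = 1.515 m, so C_max = 4.65/(0.30 × 9.46 × 1.515) = 1.08 kg/m³.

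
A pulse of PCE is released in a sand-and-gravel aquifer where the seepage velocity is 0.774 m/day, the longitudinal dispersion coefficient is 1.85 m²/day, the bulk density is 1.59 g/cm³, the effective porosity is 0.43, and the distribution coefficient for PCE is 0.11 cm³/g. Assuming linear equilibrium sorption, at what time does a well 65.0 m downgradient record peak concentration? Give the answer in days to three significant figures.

114 days

Retardation factor R = 1 + ρ_b·K_d/n = 1 + 1.59 × 0.11/0.43 = 1.407.
Sorption retards both mechanisms: v_R = v/R = 0.5501 m/day, D_R = D/R = 1.315 m²/day.
Peak time from v_R²t² + 2D_R t − x² = 0: t = (√(D_R² + v_R²x²) − D_R)/v_R².
√(D_R² + v_R²x²) = √(1.315² + 0.5501² × 65.0²) = 35.78; v_R² = 0.3026.
t = (35.78 − 1.315)/0.3026 = 114 days.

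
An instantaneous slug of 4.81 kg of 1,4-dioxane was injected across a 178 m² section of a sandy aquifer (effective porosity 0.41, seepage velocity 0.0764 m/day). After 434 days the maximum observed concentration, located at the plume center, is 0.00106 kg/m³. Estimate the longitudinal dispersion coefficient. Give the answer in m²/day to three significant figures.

At the plume center C_max = M/(n_e·A·√(4πDt)), so D = M²/(4πt·(n_e·A·C_max)²).
n_e·A·C_max = 0.41 × 178 × 0.00106 = 0.07736 kg/m.
D = 4.81²/(4π × 434 × 0.07736²) = 0.709 m²/day.

0.709 m²/day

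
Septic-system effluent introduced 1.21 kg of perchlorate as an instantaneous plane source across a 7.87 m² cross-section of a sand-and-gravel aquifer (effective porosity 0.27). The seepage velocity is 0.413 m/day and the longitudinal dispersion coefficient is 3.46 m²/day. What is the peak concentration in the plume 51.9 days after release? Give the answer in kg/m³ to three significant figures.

The peak of an instantaneous 1D plume sits at x = vt; there the Gaussian factor is 1 and C_max = M/(n_e·A·√(4πDt)), where n_e·A is the pore area the mass is dissolved in.
√(4πDt) = √(4π × 3.46 × 51.9) = 47.50 m, so C_max = 1.21/(0.27 × 7.87 × 47.50) = 0.0120 kg/m³.

0.0120 kg/m³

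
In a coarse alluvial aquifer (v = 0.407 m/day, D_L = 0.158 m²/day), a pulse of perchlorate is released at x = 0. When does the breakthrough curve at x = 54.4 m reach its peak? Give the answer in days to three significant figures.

For the 1D instantaneous-source solution, setting ∂C/∂t = 0 at fixed x gives v²t² + 2Dt − x² = 0, so t = (√(D² + v²x²) − D)/v².
√(D² + v²x²) = √(0.158² + 0.407² × 54.4²) = 22.14; v² = 0.165649.
t = (22.14 − 0.158)/0.165649 = 133 days (vs. the pure-advection estimate x/v = 134 d).

133 days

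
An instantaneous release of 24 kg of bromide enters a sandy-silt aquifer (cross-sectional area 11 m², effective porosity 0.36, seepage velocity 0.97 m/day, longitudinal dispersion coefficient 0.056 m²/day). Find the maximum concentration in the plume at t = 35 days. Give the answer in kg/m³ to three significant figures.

The peak of an instantaneous 1D plume sits at x = vt; there the Gaussian factor is 1 and C_max = M/(n_e·A·√(4πDt)), where n_e·A is the pore area the mass is dissolved in.
√(4πDt) = √(4π × 0.056 × 35) = 4.963 m, so C_max = 24/(0.36 × 11 × 4.963) = 1.22 kg/m³.

1.22 kg/m³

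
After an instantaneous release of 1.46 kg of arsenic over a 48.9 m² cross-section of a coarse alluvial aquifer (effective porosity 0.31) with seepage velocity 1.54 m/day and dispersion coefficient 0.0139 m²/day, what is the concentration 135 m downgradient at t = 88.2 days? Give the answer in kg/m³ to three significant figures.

For an instantaneous plane source, C(x,t) = M/(n_e·A·√(4πDt)) · exp(−(x−vt)²/(4Dt)), with n_e·A the pore (flow) area.
Plume center vt = 1.54 × 88.2 = 135.828 m, so the well at 135 m is 0.828 m upgradient of the peak.
√(4πDt) = 3.925 m, giving peak height M/(n_e·A·√(4πDt)) = 1.46/(0.31 × 48.9 × 3.925) = 0.02454 kg/m³.
(x−vt)²/(4Dt) = (-0.828)²/(4 × 0.0139 × 88.2) = 0.1398; exp(−0.1398) = 0.8695.
C = 0.02454 × 0.8695 = 0.0213 kg/m³.

0.0213 kg/m³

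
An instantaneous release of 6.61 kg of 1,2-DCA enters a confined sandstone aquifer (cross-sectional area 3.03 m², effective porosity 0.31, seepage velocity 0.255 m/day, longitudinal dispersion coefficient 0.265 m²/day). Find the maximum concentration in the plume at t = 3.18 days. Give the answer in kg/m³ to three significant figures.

2.16 kg/m³

The peak of an instantaneous 1D plume sits at x = vt; there the Gaussian factor is 1 and C_max = M/(n_e·A·√(4πDt)), where n_e·A is the pore area the mass is dissolved in.
√(4πDt) = √(4π × 0.265 × 3.18) = 3.254 m, so C_max = 6.61/(0.31 × 3.03 × 3.254) = 2.16 kg/m³.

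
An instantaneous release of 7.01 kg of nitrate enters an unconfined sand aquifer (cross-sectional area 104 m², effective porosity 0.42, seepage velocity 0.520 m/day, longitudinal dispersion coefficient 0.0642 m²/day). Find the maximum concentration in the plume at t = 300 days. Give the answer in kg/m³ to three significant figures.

0.0103 kg/m³

The peak of an instantaneous 1D plume sits at x = vt; there the Gaussian factor is 1 and C_max = M/(n_e·A·√(4πDt)), where n_e·A is the pore area the mass is dissolved in.
√(4πDt) = √(4π × 0.0642 × 300) = 15.56 m, so C_max = 7.01/(0.42 × 104 × 15.56) = 0.0103 kg/m³.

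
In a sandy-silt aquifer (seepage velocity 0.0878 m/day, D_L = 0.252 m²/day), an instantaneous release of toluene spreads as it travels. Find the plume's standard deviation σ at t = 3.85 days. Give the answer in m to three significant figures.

Dispersive spreading gives a Gaussian with σ² = 2Dt; advection only shifts the center.
σ = √(2 × 0.252 × 3.85) = 1.39 m.

1.39 m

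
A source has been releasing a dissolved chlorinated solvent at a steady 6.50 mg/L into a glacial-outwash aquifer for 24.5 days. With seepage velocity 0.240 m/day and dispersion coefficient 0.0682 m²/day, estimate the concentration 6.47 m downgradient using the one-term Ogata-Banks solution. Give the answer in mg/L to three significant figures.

For a continuous step input, C/C₀ ≈ ½·erfc((x−vt)/(2√(Dt))).
vt = 0.240 × 24.5 = 5.88 m and 2√(Dt) = 2√(0.0682 × 24.5) = 2.585 m.
Argument (x−vt)/(2√(Dt)) = (6.47 − 5.88)/2.585 = 0.2282; ½·erfc(0.2282) = 0.3735.
C = 6.50 × 0.3735 = 2.43 mg/L.

2.43 mg/L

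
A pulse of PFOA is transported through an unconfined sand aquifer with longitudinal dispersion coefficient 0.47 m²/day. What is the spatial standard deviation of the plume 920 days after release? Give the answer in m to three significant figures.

Dispersive spreading gives a Gaussian with σ² = 2Dt; advection only shifts the center.
σ = √(2 × 0.47 × 920) = 29.4 m.

29.4 m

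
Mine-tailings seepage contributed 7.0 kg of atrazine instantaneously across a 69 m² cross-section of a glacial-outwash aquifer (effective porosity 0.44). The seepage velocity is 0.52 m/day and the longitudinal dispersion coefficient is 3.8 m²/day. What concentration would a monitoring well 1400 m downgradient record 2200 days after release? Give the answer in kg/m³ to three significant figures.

0.000100 kg/m³

For an instantaneous plane source, C(x,t) = M/(n_e·A·√(4πDt)) · exp(−(x−vt)²/(4Dt)), with n_e·A the pore (flow) area.
Plume center vt = 0.52 × 2200 = 1144 m, so the well at 1400 m is 256 m downgradient of the peak.
√(4πDt) = 324.1 m, giving peak height M/(n_e·A·√(4πDt)) = 7.0/(0.44 × 69 × 324.1) = 0.0007114 kg/m³.
(x−vt)²/(4Dt) = (256)²/(4 × 3.8 × 2200) = 1.960; exp(−1.960) = 0.1409.
C = 0.0007114 × 0.1409 = 0.000100 kg/m³.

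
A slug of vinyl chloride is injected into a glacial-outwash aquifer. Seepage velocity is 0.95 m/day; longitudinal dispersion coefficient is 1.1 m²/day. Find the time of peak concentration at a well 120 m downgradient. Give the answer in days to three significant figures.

125 days

For the 1D instantaneous-source solution, setting ∂C/∂t = 0 at fixed x gives v²t² + 2Dt − x² = 0, so t = (√(D² + v²x²) − D)/v².
√(D² + v²x²) = √(1.1² + 0.95² × 120²) = 114.0; v² = 0.9025.
t = (114.0 − 1.1)/0.9025 = 125 days (vs. the pure-advection estimate x/v = 126 d).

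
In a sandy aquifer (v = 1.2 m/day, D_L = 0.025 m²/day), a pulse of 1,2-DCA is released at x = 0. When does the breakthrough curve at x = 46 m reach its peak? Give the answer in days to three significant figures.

For the 1D instantaneous-source solution, setting ∂C/∂t = 0 at fixed x gives v²t² + 2Dt − x² = 0, so t = (√(D² + v²x²) − D)/v².
√(D² + v²x²) = √(0.025² + 1.2² × 46²) = 55.20; v² = 1.44.
t = (55.20 − 0.025)/1.44 = 38.3 days (vs. the pure-advection estimate x/v = 38.3 d).

38.3 days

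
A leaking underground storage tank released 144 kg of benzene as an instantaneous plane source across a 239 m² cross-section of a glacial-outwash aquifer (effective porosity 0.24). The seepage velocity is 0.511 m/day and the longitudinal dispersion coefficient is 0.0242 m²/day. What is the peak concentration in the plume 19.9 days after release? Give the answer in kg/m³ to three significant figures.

The peak of an instantaneous 1D plume sits at x = vt; there the Gaussian factor is 1 and C_max = M/(n_e·A·√(4πDt)), where n_e·A is the pore area the mass is dissolved in.
√(4πDt) = √(4π × 0.0242 × 19.9) = 2.460 m, so C_max = 144/(0.24 × 239 × 2.460) = 1.02 kg/m³.

1.02 kg/m³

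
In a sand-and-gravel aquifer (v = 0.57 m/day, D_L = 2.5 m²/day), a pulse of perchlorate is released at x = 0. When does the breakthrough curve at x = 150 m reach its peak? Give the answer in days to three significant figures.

For the 1D instantaneous-source solution, setting ∂C/∂t = 0 at fixed x gives v²t² + 2Dt − x² = 0, so t = (√(D² + v²x²) − D)/v².
√(D² + v²x²) = √(2.5² + 0.57² × 150²) = 85.54; v² = 0.3249.
t = (85.54 − 2.5)/0.3249 = 256 days (vs. the pure-advection estimate x/v = 263 d).

256 days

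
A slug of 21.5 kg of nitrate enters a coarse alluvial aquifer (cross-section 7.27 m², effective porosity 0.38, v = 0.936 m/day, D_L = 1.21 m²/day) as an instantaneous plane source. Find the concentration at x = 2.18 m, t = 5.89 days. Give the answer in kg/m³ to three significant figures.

0.557 kg/m³

For an instantaneous plane source, C(x,t) = M/(n_e·A·√(4πDt)) · exp(−(x−vt)²/(4Dt)), with n_e·A the pore (flow) area.
Plume center vt = 0.936 × 5.89 = 5.51304 m, so the well at 2.18 m is 3.33304 m upgradient of the peak.
√(4πDt) = 9.464 m, giving peak height M/(n_e·A·√(4πDt)) = 21.5/(0.38 × 7.27 × 9.464) = 0.8223 kg/m³.
(x−vt)²/(4Dt) = (-3.33304)²/(4 × 1.21 × 5.89) = 0.3897; exp(−0.3897) = 0.6773.
C = 0.8223 × 0.6773 = 0.557 kg/m³.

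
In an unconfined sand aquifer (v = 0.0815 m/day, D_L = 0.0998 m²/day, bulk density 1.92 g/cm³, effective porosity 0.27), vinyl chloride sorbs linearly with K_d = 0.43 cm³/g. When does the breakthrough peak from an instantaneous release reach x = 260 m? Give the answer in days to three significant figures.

12900 days

Retardation factor R = 1 + ρ_b·K_d/n = 1 + 1.92 × 0.43/0.27 = 4.058.
Sorption retards both mechanisms: v_R = v/R = 0.02008 m/day, D_R = D/R = 0.02459 m²/day.
Peak time from v_R²t² + 2D_R t − x² = 0: t = (√(D_R² + v_R²x²) − D_R)/v_R².
√(D_R² + v_R²x²) = √(0.02459² + 0.02008² × 260²) = 5.221; v_R² = 0.0004032.
t = (5.221 − 0.02459)/0.0004032 = 12900 days.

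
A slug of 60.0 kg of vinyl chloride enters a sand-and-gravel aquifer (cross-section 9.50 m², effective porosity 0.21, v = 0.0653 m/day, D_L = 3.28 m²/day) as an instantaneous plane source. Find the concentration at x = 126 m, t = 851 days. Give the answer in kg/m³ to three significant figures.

For an instantaneous plane source, C(x,t) = M/(n_e·A·√(4πDt)) · exp(−(x−vt)²/(4Dt)), with n_e·A the pore (flow) area.
Plume center vt = 0.0653 × 851 = 55.5703 m, so the well at 126 m is 70.4297 m downgradient of the peak.
√(4πDt) = 187.3 m, giving peak height M/(n_e·A·√(4πDt)) = 60.0/(0.21 × 9.50 × 187.3) = 0.1606 kg/m³.
(x−vt)²/(4Dt) = (70.4297)²/(4 × 3.28 × 851) = 0.4443; exp(−0.4443) = 0.6413.
C = 0.1606 × 0.6413 = 0.103 kg/m³.

0.103 kg/m³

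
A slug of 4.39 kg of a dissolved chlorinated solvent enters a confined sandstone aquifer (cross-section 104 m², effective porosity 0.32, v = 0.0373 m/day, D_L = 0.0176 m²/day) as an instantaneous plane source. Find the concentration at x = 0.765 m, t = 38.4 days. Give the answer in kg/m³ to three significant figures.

0.0384 kg/m³

For an instantaneous plane source, C(x,t) = M/(n_e·A·√(4πDt)) · exp(−(x−vt)²/(4Dt)), with n_e·A the pore (flow) area.
Plume center vt = 0.0373 × 38.4 = 1.43232 m, so the well at 0.765 m is 0.66732 m upgradient of the peak.
√(4πDt) = 2.914 m, giving peak height M/(n_e·A·√(4πDt)) = 4.39/(0.32 × 104 × 2.914) = 0.04527 kg/m³.
(x−vt)²/(4Dt) = (-0.66732)²/(4 × 0.0176 × 38.4) = 0.1647; exp(−0.1647) = 0.8481.
C = 0.04527 × 0.8481 = 0.0384 kg/m³.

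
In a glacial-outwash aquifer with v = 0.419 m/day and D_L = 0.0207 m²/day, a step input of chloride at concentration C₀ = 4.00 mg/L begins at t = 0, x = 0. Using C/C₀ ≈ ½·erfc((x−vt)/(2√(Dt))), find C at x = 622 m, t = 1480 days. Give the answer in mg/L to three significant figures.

1.62 mg/L

For a continuous step input, C/C₀ ≈ ½·erfc((x−vt)/(2√(Dt))).
vt = 0.419 × 1480 = 620.12 m and 2√(Dt) = 2√(0.0207 × 1480) = 11.07 m.
Argument (x−vt)/(2√(Dt)) = (622 − 620.12)/11.07 = 0.1698; ½·erfc(0.1698) = 0.4051.
C = 4.00 × 0.4051 = 1.62 mg/L.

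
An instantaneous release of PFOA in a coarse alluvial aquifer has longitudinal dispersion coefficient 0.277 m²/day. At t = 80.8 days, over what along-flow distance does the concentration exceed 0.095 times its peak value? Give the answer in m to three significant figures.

The plume is Gaussian with σ = √(2Dt) = √(2 × 0.277 × 80.8) = 6.691 m.
C/C_peak = exp(−Δx²/(2σ²)) = 0.095 ⇒ Δx = σ·√(−2 ln 0.095) = 6.691 × 2.170 = 14.52 m.
Width = 2Δx = 29.0 m.

29.0 m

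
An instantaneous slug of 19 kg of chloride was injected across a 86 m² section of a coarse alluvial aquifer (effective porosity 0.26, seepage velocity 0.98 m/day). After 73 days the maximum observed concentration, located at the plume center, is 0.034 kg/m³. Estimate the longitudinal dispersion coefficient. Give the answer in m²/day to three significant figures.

At the plume center C_max = M/(n_e·A·√(4πDt)), so D = M²/(4πt·(n_e·A·C_max)²).
n_e·A·C_max = 0.26 × 86 × 0.034 = 0.7602 kg/m.
D = 19²/(4π × 73 × 0.7602²) = 0.681 m²/day.

0.681 m²/day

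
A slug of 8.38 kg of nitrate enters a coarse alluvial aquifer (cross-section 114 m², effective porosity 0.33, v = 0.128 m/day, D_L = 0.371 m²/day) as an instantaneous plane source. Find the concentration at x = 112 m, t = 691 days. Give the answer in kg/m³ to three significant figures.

For an instantaneous plane source, C(x,t) = M/(n_e·A·√(4πDt)) · exp(−(x−vt)²/(4Dt)), with n_e·A the pore (flow) area.
Plume center vt = 0.128 × 691 = 88.448 m, so the well at 112 m is 23.552 m downgradient of the peak.
√(4πDt) = 56.76 m, giving peak height M/(n_e·A·√(4πDt)) = 8.38/(0.33 × 114 × 56.76) = 0.003924 kg/m³.
(x−vt)²/(4Dt) = (23.552)²/(4 × 0.371 × 691) = 0.5409; exp(−0.5409) = 0.5822.
C = 0.003924 × 0.5822 = 0.00228 kg/m³.

0.00228 kg/m³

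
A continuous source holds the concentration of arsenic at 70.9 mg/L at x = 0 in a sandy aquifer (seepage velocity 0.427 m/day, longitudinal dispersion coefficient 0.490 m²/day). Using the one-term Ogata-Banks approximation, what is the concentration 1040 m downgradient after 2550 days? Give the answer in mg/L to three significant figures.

For a continuous step input, C/C₀ ≈ ½·erfc((x−vt)/(2√(Dt))).
vt = 0.427 × 2550 = 1088.85 m and 2√(Dt) = 2√(0.490 × 2550) = 70.70 m.
Argument (x−vt)/(2√(Dt)) = (1040 − 1088.85)/70.70 = -0.6909; ½·erfc(-0.6909) = 0.8357.
C = 70.9 × 0.8357 = 59.3 mg/L.

59.3 mg/L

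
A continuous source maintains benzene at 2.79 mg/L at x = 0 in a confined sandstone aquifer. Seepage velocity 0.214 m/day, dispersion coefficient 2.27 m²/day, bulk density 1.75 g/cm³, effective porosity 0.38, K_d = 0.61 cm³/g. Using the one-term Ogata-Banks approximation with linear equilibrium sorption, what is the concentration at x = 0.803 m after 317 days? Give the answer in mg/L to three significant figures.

Retardation factor R = 1 + ρ_b·K_d/n = 1 + 1.75 × 0.61/0.38 = 3.809.
Sorption retards both mechanisms: v_R = v/R = 0.05618 m/day, D_R = D/R = 0.5960 m²/day.
v_R·t = 0.05618 × 317 = 17.80906 m; 2√(D_R t) = 27.49 m; argument = (0.803 − 17.80906)/27.49 = -0.6186.
C = C₀ × ½·erfc(-0.6186) = 2.79 × 0.8092 = 2.26 mg/L.

2.26 mg/L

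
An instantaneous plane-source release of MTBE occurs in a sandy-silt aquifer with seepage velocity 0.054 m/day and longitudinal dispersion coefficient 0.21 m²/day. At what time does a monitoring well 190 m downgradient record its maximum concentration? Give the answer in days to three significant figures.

3450 days

For the 1D instantaneous-source solution, setting ∂C/∂t = 0 at fixed x gives v²t² + 2Dt − x² = 0, so t = (√(D² + v²x²) − D)/v².
√(D² + v²x²) = √(0.21² + 0.054² × 190²) = 10.26; v² = 0.002916.
t = (10.26 − 0.21)/0.002916 = 3450 days (vs. the pure-advection estimate x/v = 3520 d).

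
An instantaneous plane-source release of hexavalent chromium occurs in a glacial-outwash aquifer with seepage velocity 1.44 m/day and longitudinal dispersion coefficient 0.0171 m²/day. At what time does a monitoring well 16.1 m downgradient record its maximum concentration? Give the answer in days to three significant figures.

For the 1D instantaneous-source solution, setting ∂C/∂t = 0 at fixed x gives v²t² + 2Dt − x² = 0, so t = (√(D² + v²x²) − D)/v².
√(D² + v²x²) = √(0.0171² + 1.44² × 16.1²) = 23.18; v² = 2.0736.
t = (23.18 − 0.0171)/2.0736 = 11.2 days (vs. the pure-advection estimate x/v = 11.2 d).

11.2 days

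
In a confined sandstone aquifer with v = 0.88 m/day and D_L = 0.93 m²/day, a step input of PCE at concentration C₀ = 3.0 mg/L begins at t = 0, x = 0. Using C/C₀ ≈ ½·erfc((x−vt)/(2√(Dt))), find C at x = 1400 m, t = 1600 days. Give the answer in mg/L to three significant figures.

1.67 mg/L

For a continuous step input, C/C₀ ≈ ½·erfc((x−vt)/(2√(Dt))).
vt = 0.88 × 1600 = 1408 m and 2√(Dt) = 2√(0.93 × 1600) = 77.15 m.
Argument (x−vt)/(2√(Dt)) = (1400 − 1408)/77.15 = -0.1037; ½·erfc(-0.1037) = 0.5583.
C = 3.0 × 0.5583 = 1.67 mg/L.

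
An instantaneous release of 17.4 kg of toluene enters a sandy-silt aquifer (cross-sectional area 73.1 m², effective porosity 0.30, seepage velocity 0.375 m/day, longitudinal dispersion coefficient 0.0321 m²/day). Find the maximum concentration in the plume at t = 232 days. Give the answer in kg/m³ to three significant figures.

0.0820 kg/m³

The peak of an instantaneous 1D plume sits at x = vt; there the Gaussian factor is 1 and C_max = M/(n_e·A·√(4πDt)), where n_e·A is the pore area the mass is dissolved in.
√(4πDt) = √(4π × 0.0321 × 232) = 9.674 m, so C_max = 17.4/(0.30 × 73.1 × 9.674) = 0.0820 kg/m³.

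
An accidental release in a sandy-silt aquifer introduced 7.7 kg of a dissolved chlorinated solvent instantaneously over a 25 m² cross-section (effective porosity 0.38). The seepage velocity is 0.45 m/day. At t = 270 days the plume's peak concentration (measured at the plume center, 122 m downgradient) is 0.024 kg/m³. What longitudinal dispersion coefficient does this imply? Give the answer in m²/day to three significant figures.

At the plume center C_max = M/(n_e·A·√(4πDt)), so D = M²/(4πt·(n_e·A·C_max)²).
n_e·A·C_max = 0.38 × 25 × 0.024 = 0.2280 kg/m.
D = 7.7²/(4π × 270 × 0.2280²) = 0.336 m²/day.

0.336 m²/day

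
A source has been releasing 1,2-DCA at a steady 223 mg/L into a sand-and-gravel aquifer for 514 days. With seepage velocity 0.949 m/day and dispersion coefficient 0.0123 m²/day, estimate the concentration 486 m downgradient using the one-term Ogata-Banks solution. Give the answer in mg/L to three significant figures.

154 mg/L

For a continuous step input, C/C₀ ≈ ½·erfc((x−vt)/(2√(Dt))).
vt = 0.949 × 514 = 487.786 m and 2√(Dt) = 2√(0.0123 × 514) = 5.029 m.
Argument (x−vt)/(2√(Dt)) = (486 − 487.786)/5.029 = -0.3551; ½·erfc(-0.3551) = 0.6922.
C = 223 × 0.6922 = 154 mg/L.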